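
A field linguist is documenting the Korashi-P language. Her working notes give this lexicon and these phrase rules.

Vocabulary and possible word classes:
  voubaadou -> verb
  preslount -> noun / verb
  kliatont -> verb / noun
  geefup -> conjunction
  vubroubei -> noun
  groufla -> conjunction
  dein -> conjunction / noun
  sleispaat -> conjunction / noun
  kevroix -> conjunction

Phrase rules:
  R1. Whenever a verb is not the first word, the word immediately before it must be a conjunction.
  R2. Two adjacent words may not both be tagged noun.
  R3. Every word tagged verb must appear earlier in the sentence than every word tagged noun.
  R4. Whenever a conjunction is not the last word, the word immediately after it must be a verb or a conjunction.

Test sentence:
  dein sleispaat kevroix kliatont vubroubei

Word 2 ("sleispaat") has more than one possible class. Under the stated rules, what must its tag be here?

conjunction

Candidates per position — 1:dein {conjunction,noun}; 2:sleispaat {conjunction,noun}; 3:kevroix {conjunction}; 4:kliatont {verb,noun}; 5:vubroubei {noun}.
Word 4 cannot be noun — rule 2 would then fail for every completion. It is verb.
Word 1 cannot be noun — rule 3 would then fail for every completion. It is conjunction.
Word 2 cannot be noun — rule 3 would then fail for every completion. It is conjunction.
The unique satisfying tagging is: conjunction conjunction conjunction verb noun.
Verifying each rule — rule 1 ok; rule 2 ok; rule 3 ok; rule 4 ok.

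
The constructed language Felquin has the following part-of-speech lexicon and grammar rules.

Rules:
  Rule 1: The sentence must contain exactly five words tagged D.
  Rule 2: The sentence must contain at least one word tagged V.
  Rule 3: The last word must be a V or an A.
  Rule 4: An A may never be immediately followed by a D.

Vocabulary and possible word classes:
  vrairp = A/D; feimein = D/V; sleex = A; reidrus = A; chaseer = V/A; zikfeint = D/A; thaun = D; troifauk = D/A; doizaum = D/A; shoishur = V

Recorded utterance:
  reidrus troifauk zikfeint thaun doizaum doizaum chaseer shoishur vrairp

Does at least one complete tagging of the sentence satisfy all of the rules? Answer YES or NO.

Candidates per position — 1:reidrus {A}; 2:troifauk {D,A}; 3:zikfeint {D,A}; 4:thaun {D}; 5:doizaum {D,A}; 6:doizaum {D,A}; 7:chaseer {V,A}; 8:shoishur {V}; 9:vrairp {A,D}.
Rule 4 cannot be satisfied by any choice of tags from the lexicon.
So there is no consistent tagging.

NO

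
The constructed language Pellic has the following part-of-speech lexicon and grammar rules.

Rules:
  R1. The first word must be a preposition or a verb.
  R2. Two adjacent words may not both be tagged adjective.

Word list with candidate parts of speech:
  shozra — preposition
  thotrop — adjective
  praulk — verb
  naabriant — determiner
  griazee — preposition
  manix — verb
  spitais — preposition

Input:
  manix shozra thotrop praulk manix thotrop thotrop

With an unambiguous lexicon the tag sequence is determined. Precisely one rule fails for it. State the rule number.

Fixed tagging: verb preposition adjective verb verb adjective adjective.
Checking each rule: R1 holds, R2 violated.
Only rule 2 fails.

2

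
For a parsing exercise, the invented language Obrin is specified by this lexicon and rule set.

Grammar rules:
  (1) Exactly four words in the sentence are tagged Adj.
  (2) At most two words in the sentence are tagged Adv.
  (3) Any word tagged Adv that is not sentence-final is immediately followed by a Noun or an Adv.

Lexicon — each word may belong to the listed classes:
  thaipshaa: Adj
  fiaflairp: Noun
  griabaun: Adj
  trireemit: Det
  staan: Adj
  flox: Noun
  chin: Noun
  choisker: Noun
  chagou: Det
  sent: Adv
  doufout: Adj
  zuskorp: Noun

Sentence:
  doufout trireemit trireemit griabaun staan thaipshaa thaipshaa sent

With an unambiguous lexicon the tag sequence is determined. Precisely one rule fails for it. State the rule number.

1

Fixed tagging: Adj Det Det Adj Adj Adj Adj Adv.
Checking each rule: R1 violated, R2 holds, R3 holds.
Only rule 1 fails.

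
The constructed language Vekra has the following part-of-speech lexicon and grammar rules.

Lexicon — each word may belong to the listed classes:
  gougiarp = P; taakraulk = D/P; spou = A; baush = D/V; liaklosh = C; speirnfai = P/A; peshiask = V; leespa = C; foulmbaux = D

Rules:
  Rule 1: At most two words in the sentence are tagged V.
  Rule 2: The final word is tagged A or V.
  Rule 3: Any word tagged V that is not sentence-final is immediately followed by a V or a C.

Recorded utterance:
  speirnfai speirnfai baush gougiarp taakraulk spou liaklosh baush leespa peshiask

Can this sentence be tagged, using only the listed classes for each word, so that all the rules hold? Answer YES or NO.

YES

Candidates per position — 1:speirnfai {P,A}; 2:speirnfai {P,A}; 3:baush {D,V}; 4:gougiarp {P}; 5:taakraulk {D,P}; 6:spou {A}; 7:liaklosh {C}; 8:baush {D,V}; 9:leespa {C}; 10:peshiask {V}.
One satisfying assignment: A P D P D A C D C V.
Verifying each rule — rule 1 ok; rule 2 ok; rule 3 ok.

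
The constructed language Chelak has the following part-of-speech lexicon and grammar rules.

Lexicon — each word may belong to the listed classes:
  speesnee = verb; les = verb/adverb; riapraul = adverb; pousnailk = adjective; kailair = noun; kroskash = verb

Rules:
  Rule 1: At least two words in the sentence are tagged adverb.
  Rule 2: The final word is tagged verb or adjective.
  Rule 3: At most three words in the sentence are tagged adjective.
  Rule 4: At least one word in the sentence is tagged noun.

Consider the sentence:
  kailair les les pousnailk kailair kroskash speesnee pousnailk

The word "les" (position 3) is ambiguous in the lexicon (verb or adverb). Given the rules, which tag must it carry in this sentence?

adverb

Candidates per position — 1:kailair {noun}; 2:les {verb,adverb}; 3:les {verb,adverb}; 4:pousnailk {adjective}; 5:kailair {noun}; 6:kroskash {verb}; 7:speesnee {verb}; 8:pousnailk {adjective}.
If word 2 were verb, no tagging could satisfy rule 1; so word 2 is adverb.
If word 3 were verb, no tagging could satisfy rule 1; so word 3 is adverb.
The unique satisfying tagging is: noun adverb adverb adjective noun verb verb adjective.
Checking: rule 1 holds; rule 2 holds; rule 3 holds; rule 4 holds.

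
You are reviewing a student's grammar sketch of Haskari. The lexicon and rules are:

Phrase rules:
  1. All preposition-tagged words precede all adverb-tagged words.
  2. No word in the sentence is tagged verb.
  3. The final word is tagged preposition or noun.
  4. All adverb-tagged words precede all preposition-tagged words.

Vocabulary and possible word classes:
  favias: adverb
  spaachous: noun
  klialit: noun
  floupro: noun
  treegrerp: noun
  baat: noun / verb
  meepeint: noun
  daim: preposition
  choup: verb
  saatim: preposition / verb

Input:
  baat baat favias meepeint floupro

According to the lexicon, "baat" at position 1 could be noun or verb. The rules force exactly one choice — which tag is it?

Candidates per position — 1:baat {noun,verb}; 2:baat {noun,verb}; 3:favias {adverb}; 4:meepeint {noun}; 5:floupro {noun}.
Position 1: verb is ruled out by rule 2; that leaves noun.
Position 2: verb is ruled out by rule 2; that leaves noun.
That leaves exactly one tagging: noun noun adverb noun noun.
Checking: rule 1 holds; rule 2 holds; rule 3 holds; rule 4 holds.

noun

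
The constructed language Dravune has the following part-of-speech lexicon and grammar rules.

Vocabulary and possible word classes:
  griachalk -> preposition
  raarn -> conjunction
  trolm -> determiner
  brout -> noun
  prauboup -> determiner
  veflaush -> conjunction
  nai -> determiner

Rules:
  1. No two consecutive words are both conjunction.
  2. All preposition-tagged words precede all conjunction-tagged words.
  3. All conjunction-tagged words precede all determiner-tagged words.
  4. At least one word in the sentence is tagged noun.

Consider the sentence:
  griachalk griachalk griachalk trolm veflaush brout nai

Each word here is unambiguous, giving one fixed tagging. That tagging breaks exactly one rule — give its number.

3

Fixed tagging: preposition preposition preposition determiner conjunction noun determiner.
Applying the rules: R1 pass, R2 pass, R3 fail, R4 pass.
Only rule 3 fails.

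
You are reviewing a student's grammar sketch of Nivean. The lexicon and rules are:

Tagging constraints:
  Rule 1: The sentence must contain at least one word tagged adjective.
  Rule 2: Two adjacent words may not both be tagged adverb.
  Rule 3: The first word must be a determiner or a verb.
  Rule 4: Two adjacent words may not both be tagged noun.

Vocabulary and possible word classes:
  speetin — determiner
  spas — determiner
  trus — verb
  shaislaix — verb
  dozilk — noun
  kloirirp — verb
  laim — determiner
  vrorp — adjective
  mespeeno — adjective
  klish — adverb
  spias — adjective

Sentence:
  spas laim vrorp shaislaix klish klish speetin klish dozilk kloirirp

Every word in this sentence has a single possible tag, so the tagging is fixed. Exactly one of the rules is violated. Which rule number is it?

Fixed tagging: determiner determiner adjective verb adverb adverb determiner adverb noun verb.
Checking each rule: R1 ok, R2 fails, R3 ok, R4 ok.
Only rule 2 fails.

2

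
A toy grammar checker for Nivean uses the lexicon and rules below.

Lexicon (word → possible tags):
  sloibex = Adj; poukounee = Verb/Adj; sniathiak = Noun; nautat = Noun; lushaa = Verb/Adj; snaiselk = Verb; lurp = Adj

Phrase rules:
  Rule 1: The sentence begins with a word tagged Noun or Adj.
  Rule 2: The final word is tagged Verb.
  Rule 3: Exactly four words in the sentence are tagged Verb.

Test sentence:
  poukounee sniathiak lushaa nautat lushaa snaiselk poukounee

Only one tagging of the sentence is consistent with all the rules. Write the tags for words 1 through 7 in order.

Candidates per position — 1:poukounee {Verb,Adj}; 2:sniathiak {Noun}; 3:lushaa {Verb,Adj}; 4:nautat {Noun}; 5:lushaa {Verb,Adj}; 6:snaiselk {Verb}; 7:poukounee {Verb,Adj}.
At position 1, choosing Verb makes rule 1 impossible to satisfy; hence Adj.
At position 3, choosing Adj makes rule 3 impossible to satisfy; hence Verb.
At position 5, choosing Adj makes rule 3 impossible to satisfy; hence Verb.
At position 7, choosing Adj makes rule 2 impossible to satisfy; hence Verb.
The only consistent sequence is: Adj Noun Verb Noun Verb Verb Verb.
Verifying each rule — rule 1 ok; rule 2 ok; rule 3 ok.

Adj Noun Verb Noun Verb Verb Verb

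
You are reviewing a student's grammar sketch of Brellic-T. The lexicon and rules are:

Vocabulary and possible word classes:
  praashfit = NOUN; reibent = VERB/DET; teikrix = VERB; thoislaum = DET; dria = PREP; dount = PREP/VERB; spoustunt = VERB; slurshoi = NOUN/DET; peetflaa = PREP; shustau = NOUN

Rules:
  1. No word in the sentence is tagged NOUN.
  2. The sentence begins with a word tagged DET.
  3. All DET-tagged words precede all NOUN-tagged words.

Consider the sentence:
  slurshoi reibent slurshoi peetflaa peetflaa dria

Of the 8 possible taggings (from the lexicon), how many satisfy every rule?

Candidates per position — 1:slurshoi {NOUN,DET}; 2:reibent {VERB,DET}; 3:slurshoi {NOUN,DET}; 4:peetflaa {PREP}; 5:peetflaa {PREP}; 6:dria {PREP}.
There are 8 candidate sequences in total.
The sequences that satisfy every rule: DET VERB DET PREP PREP PREP; DET DET DET PREP PREP PREP.
Count = 2.

2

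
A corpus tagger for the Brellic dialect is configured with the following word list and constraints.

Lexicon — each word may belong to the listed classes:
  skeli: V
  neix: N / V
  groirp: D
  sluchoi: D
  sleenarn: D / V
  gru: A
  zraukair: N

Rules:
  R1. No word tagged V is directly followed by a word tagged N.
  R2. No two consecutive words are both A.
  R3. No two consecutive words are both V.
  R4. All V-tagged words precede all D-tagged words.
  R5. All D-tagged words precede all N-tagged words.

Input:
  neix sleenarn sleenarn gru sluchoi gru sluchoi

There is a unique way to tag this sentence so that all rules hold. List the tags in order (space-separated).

V D D A D A D

Candidates per position — 1:neix {N,V}; 2:sleenarn {D,V}; 3:sleenarn {D,V}; 4:gru {A}; 5:sluchoi {D}; 6:gru {A}; 7:sluchoi {D}.
If word 1 were N, no tagging could satisfy rule 5; so word 1 is V.
If word 2 were V, no tagging could satisfy rule 3; so word 2 is D.
If word 3 were V, no tagging could satisfy rule 4; so word 3 is D.
The only consistent sequence is: V D D A D A D.
Rule-by-rule: rule 1 ✓; rule 2 ✓; rule 3 ✓; rule 4 ✓; rule 5 ✓.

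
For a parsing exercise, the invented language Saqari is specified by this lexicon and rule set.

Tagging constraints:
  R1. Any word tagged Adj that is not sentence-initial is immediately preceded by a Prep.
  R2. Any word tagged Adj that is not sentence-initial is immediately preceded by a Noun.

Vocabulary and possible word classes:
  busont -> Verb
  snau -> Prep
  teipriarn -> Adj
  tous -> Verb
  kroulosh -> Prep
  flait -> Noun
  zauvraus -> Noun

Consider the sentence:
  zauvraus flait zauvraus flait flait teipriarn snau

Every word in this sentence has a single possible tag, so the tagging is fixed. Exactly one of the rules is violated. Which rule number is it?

1

Fixed tagging: Noun Noun Noun Noun Noun Adj Prep.
Applying the rules: R1 ✗, R2 ✓.
Only rule 1 fails.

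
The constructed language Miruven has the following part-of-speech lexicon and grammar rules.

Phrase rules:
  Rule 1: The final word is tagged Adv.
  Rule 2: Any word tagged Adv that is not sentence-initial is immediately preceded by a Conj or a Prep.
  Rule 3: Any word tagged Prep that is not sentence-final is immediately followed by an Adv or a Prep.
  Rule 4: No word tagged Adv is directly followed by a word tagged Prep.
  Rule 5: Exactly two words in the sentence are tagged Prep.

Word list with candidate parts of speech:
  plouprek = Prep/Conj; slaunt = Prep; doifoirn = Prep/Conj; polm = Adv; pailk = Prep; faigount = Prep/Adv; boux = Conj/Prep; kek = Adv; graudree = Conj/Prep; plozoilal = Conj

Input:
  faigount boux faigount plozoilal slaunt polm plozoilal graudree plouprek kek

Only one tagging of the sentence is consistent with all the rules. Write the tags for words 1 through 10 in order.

Candidates per position — 1:faigount {Prep,Adv}; 2:boux {Conj,Prep}; 3:faigount {Prep,Adv}; 4:plozoilal {Conj}; 5:slaunt {Prep}; 6:polm {Adv}; 7:plozoilal {Conj}; 8:graudree {Conj,Prep}; 9:plouprek {Prep,Conj}; 10:kek {Adv}.
If word 3 were Prep, no tagging could satisfy rule 3; so word 3 is Adv.
The remaining ambiguous positions (1, 2, 8, 9) are resolved jointly — only one combination satisfies every rule.
The unique satisfying tagging is: Adv Conj Adv Conj Prep Adv Conj Conj Prep Adv.
Check: rule 1 ok; rule 2 ok; rule 3 ok; rule 4 ok; rule 5 ok.

Adv Conj Adv Conj Prep Adv Conj Conj Prep Adv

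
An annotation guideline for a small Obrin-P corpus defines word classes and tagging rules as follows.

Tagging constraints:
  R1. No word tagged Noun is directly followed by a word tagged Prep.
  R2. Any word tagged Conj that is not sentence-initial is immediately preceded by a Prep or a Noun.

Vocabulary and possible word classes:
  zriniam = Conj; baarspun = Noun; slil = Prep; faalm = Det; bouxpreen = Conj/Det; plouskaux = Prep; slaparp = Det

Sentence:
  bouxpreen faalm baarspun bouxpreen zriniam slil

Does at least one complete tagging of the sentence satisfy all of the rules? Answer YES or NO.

Candidates per position — 1:bouxpreen {Conj,Det}; 2:faalm {Det}; 3:baarspun {Noun}; 4:bouxpreen {Conj,Det}; 5:zriniam {Conj}; 6:slil {Prep}.
Rule 2 cannot be satisfied by any choice of tags from the lexicon.
So there is no consistent tagging.

NO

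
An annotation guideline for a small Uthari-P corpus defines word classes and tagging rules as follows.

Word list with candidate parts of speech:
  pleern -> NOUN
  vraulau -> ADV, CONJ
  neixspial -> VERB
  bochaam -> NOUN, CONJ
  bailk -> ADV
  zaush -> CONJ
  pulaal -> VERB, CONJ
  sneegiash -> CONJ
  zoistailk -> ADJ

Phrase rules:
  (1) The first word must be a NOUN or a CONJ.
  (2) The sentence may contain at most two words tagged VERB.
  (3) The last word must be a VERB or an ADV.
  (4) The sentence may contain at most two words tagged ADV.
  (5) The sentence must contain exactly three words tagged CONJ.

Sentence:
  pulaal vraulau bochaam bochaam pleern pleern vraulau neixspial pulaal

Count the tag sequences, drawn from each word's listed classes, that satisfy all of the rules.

6

Candidates per position — 1:pulaal {VERB,CONJ}; 2:vraulau {ADV,CONJ}; 3:bochaam {NOUN,CONJ}; 4:bochaam {NOUN,CONJ}; 5:pleern {NOUN}; 6:pleern {NOUN}; 7:vraulau {ADV,CONJ}; 8:neixspial {VERB}; 9:pulaal {VERB,CONJ}.
There are 64 candidate sequences in total.
Checking each against the rules leaves 6 sequences.
Count = 6.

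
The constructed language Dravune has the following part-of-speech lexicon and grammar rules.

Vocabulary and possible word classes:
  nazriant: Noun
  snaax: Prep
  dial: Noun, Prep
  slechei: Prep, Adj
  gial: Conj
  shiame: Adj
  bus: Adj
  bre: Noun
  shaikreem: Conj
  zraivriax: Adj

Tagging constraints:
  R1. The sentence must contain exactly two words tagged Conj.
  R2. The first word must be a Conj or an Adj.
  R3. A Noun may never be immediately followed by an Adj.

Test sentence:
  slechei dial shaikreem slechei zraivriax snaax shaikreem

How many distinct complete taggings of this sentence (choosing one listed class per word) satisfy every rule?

4

Candidates per position — 1:slechei {Prep,Adj}; 2:dial {Noun,Prep}; 3:shaikreem {Conj}; 4:slechei {Prep,Adj}; 5:zraivriax {Adj}; 6:snaax {Prep}; 7:shaikreem {Conj}.
There are 8 candidate sequences in total.
The sequences that satisfy every rule: Adj Noun Conj Prep Adj Prep Conj; Adj Noun Conj Adj Adj Prep Conj; Adj Prep Conj Prep Adj Prep Conj; Adj Prep Conj Adj Adj Prep Conj.
Count = 4.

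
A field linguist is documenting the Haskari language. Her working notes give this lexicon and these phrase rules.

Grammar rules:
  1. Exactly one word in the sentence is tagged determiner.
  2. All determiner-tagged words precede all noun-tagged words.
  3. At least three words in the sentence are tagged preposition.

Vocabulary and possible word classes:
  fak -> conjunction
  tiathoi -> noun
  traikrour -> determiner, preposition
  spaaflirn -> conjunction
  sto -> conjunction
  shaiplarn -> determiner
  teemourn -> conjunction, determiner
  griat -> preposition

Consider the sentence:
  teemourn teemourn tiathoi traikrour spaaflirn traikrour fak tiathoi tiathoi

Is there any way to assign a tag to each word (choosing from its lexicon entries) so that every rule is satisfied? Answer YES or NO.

NO

Candidates per position — 1:teemourn {conjunction,determiner}; 2:teemourn {conjunction,determiner}; 3:tiathoi {noun}; 4:traikrour {determiner,preposition}; 5:spaaflirn {conjunction}; 6:traikrour {determiner,preposition}; 7:fak {conjunction}; 8:tiathoi {noun}; 9:tiathoi {noun}.
Rule 3 cannot be satisfied by any choice of tags from the lexicon.
So there is no consistent tagging.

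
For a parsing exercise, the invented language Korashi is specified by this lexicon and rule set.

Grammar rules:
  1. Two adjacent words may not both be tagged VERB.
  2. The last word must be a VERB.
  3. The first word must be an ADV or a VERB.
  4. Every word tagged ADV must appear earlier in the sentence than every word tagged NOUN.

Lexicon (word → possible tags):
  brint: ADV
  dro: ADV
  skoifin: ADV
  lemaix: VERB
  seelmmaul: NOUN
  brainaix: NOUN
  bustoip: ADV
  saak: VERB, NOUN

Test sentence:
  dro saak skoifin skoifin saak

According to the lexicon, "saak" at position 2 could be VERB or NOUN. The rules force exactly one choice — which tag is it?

Candidates per position — 1:dro {ADV}; 2:saak {VERB,NOUN}; 3:skoifin {ADV}; 4:skoifin {ADV}; 5:saak {VERB,NOUN}.
Position 2: NOUN is ruled out by rule 4; that leaves VERB.
Position 5: NOUN is ruled out by rule 2; that leaves VERB.
The unique satisfying tagging is: ADV VERB ADV ADV VERB.
Checking: rule 1 holds; rule 2 holds; rule 3 holds; rule 4 holds.

VERB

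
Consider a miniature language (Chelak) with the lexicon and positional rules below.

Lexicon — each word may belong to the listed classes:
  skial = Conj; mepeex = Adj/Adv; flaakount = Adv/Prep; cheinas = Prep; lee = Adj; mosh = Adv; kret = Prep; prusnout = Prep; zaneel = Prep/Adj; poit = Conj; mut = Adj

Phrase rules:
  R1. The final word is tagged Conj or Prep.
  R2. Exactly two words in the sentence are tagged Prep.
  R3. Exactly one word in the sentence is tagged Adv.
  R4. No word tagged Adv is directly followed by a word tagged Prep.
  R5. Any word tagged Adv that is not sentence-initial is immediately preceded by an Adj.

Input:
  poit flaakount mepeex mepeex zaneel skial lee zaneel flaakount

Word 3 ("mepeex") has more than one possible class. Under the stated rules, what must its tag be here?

Candidates per position — 1:poit {Conj}; 2:flaakount {Adv,Prep}; 3:mepeex {Adj,Adv}; 4:mepeex {Adj,Adv}; 5:zaneel {Prep,Adj}; 6:skial {Conj}; 7:lee {Adj}; 8:zaneel {Prep,Adj}; 9:flaakount {Adv,Prep}.
Position 2: tagging it Adv would leave rule 5 unsatisfiable, so it must be Prep.
Position 3: tagging it Adv would leave rule 5 unsatisfiable, so it must be Adj.
Position 9: tagging it Adv would leave rule 1 unsatisfiable, so it must be Prep.
Position 4: tagging it Adj would leave rule 3 unsatisfiable, so it must be Adv.
Position 5: tagging it Prep would leave rule 2 unsatisfiable, so it must be Adj.
Position 8: tagging it Prep would leave rule 2 unsatisfiable, so it must be Adj.
That leaves exactly one tagging: Conj Prep Adj Adv Adj Conj Adj Adj Prep.
Check: rule 1 ok; rule 2 ok; rule 3 ok; rule 4 ok; rule 5 ok.

Adj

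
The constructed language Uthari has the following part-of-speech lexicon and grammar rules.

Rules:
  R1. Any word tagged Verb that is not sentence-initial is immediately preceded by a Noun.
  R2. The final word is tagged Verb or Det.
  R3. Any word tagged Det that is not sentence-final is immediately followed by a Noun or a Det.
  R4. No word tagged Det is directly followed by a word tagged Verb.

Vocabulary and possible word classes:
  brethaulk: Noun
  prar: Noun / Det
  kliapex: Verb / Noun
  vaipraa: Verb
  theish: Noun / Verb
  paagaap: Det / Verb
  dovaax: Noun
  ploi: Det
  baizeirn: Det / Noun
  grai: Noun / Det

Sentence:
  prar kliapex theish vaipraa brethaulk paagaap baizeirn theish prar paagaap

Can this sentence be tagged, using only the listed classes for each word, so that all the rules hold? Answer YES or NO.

YES

Candidates per position — 1:prar {Noun,Det}; 2:kliapex {Verb,Noun}; 3:theish {Noun,Verb}; 4:vaipraa {Verb}; 5:brethaulk {Noun}; 6:paagaap {Det,Verb}; 7:baizeirn {Det,Noun}; 8:theish {Noun,Verb}; 9:prar {Noun,Det}; 10:paagaap {Det,Verb}.
One satisfying assignment: Det Noun Noun Verb Noun Verb Det Noun Noun Verb.
Check: rule 1 satisfied; rule 2 satisfied; rule 3 satisfied; rule 4 satisfied.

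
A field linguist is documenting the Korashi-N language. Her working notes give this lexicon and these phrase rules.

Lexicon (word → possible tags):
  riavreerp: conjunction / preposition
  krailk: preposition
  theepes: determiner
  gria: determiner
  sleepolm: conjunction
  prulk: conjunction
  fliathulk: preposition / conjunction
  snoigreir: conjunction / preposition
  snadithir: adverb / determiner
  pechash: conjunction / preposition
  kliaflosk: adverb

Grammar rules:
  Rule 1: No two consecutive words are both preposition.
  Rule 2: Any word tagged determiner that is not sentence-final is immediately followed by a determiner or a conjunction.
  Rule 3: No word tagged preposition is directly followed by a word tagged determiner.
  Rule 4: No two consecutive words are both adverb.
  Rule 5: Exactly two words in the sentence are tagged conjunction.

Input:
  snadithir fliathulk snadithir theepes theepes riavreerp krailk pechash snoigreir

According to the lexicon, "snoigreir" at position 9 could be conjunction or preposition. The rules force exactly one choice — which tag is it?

Candidates per position — 1:snadithir {adverb,determiner}; 2:fliathulk {preposition,conjunction}; 3:snadithir {adverb,determiner}; 4:theepes {determiner}; 5:theepes {determiner}; 6:riavreerp {conjunction,preposition}; 7:krailk {preposition}; 8:pechash {conjunction,preposition}; 9:snoigreir {conjunction,preposition}.
Word 6 cannot be preposition — rule 1 would then fail for every completion. It is conjunction.
Word 8 cannot be preposition — rule 1 would then fail for every completion. It is conjunction.
Word 9 cannot be conjunction — rule 5 would then fail for every completion. It is preposition.
Word 2 cannot be conjunction — rule 5 would then fail for every completion. It is preposition.
Word 3 cannot be determiner — rule 3 would then fail for every completion. It is adverb.
Word 1 cannot be determiner — rule 2 would then fail for every completion. It is adverb.
So the tagging must be: adverb preposition adverb determiner determiner conjunction preposition conjunction preposition.
Checking: rule 1 satisfied; rule 2 satisfied; rule 3 satisfied; rule 4 satisfied; rule 5 satisfied.

preposition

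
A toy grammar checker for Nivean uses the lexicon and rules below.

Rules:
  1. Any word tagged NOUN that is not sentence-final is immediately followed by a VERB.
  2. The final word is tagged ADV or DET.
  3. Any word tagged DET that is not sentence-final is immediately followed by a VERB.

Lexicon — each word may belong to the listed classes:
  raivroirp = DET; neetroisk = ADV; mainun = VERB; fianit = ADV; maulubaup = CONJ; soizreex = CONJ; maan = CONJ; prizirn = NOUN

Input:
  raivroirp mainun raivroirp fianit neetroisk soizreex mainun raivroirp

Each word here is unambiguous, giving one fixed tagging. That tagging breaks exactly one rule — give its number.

Fixed tagging: DET VERB DET ADV ADV CONJ VERB DET.
Rule check: R1 ✓, R2 ✓, R3 ✗.
Only rule 3 fails.

3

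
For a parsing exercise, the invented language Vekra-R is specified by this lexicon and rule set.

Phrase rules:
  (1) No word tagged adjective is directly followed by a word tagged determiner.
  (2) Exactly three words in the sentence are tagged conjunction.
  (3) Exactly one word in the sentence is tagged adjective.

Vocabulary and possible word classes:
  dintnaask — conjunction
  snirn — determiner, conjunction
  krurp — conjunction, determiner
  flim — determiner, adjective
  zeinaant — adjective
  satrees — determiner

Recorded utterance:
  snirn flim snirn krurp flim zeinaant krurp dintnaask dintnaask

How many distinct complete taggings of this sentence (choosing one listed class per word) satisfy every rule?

Candidates per position — 1:snirn {determiner,conjunction}; 2:flim {determiner,adjective}; 3:snirn {determiner,conjunction}; 4:krurp {conjunction,determiner}; 5:flim {determiner,adjective}; 6:zeinaant {adjective}; 7:krurp {conjunction,determiner}; 8:dintnaask {conjunction}; 9:dintnaask {conjunction}.
There are 64 candidate sequences in total.
The sequences that satisfy every rule: determiner determiner determiner determiner determiner adjective conjunction conjunction conjunction.
Count = 1.

1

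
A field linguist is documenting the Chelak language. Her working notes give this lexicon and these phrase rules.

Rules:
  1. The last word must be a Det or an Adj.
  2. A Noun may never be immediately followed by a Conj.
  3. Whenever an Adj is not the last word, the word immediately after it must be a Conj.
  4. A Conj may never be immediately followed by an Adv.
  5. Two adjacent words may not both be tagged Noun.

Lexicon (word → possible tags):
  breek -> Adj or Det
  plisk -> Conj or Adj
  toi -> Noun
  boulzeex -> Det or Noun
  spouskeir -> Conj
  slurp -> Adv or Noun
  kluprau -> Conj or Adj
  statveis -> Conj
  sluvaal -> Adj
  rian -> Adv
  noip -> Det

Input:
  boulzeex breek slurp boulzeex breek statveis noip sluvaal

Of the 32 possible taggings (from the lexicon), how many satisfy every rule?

Candidates per position — 1:boulzeex {Det,Noun}; 2:breek {Adj,Det}; 3:slurp {Adv,Noun}; 4:boulzeex {Det,Noun}; 5:breek {Adj,Det}; 6:statveis {Conj}; 7:noip {Det}; 8:sluvaal {Adj}.
There are 32 candidate sequences in total.
Checking each against the rules leaves 12 sequences.
Count = 12.

12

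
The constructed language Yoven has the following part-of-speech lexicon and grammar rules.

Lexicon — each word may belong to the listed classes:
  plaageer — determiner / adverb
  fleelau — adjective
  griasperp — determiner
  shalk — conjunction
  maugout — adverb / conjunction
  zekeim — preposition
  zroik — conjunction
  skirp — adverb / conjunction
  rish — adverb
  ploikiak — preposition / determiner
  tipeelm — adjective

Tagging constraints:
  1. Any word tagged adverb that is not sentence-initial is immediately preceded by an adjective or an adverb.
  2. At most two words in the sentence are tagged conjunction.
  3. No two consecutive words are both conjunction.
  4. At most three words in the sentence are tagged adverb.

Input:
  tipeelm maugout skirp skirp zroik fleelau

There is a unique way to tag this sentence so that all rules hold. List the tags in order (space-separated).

Candidates per position — 1:tipeelm {adjective}; 2:maugout {adverb,conjunction}; 3:skirp {adverb,conjunction}; 4:skirp {adverb,conjunction}; 5:zroik {conjunction}; 6:fleelau {adjective}.
Position 4: tagging it conjunction would leave rule 3 unsatisfiable, so it must be adverb.
Position 2: tagging it conjunction would leave rule 1 unsatisfiable, so it must be adverb.
Position 3: tagging it conjunction would leave rule 1 unsatisfiable, so it must be adverb.
The unique satisfying tagging is: adjective adverb adverb adverb conjunction adjective.
Verifying each rule — rule 1 satisfied; rule 2 satisfied; rule 3 satisfied; rule 4 satisfied.

adjective adverb adverb adverb conjunction adjective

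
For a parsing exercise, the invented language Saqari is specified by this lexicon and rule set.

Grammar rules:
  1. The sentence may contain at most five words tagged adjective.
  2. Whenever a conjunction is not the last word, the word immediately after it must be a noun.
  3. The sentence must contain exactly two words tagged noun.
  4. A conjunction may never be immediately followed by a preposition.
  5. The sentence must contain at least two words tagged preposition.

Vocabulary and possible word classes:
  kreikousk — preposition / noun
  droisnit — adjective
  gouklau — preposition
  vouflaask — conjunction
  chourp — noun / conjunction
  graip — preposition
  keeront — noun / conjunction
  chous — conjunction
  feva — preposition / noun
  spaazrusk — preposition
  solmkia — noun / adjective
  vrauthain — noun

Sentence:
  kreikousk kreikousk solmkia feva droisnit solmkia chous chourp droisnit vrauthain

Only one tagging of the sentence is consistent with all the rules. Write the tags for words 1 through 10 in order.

preposition preposition adjective preposition adjective adjective conjunction noun adjective noun

Candidates per position — 1:kreikousk {preposition,noun}; 2:kreikousk {preposition,noun}; 3:solmkia {noun,adjective}; 4:feva {preposition,noun}; 5:droisnit {adjective}; 6:solmkia {noun,adjective}; 7:chous {conjunction}; 8:chourp {noun,conjunction}; 9:droisnit {adjective}; 10:vrauthain {noun}.
Position 8: tagging it conjunction would leave rule 2 unsatisfiable, so it must be noun.
Position 1: tagging it noun would leave rule 3 unsatisfiable, so it must be preposition.
Position 2: tagging it noun would leave rule 3 unsatisfiable, so it must be preposition.
Position 3: tagging it noun would leave rule 3 unsatisfiable, so it must be adjective.
Position 4: tagging it noun would leave rule 3 unsatisfiable, so it must be preposition.
Position 6: tagging it noun would leave rule 3 unsatisfiable, so it must be adjective.
That leaves exactly one tagging: preposition preposition adjective preposition adjective adjective conjunction noun adjective noun.
Rule-by-rule: rule 1 holds; rule 2 holds; rule 3 holds; rule 4 holds; rule 5 holds.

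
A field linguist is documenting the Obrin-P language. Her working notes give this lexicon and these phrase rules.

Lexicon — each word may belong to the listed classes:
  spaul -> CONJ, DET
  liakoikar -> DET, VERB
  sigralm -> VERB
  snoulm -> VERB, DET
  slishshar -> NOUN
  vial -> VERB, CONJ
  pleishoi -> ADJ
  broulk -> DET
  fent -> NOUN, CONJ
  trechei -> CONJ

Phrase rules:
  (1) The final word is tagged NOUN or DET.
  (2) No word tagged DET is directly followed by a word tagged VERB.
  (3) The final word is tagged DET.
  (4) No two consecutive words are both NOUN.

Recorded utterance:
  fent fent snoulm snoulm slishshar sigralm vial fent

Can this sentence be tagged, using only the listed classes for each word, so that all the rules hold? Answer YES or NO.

NO

Candidates per position — 1:fent {NOUN,CONJ}; 2:fent {NOUN,CONJ}; 3:snoulm {VERB,DET}; 4:snoulm {VERB,DET}; 5:slishshar {NOUN}; 6:sigralm {VERB}; 7:vial {VERB,CONJ}; 8:fent {NOUN,CONJ}.
Rule 3 cannot be satisfied by any choice of tags from the lexicon.
So there is no consistent tagging.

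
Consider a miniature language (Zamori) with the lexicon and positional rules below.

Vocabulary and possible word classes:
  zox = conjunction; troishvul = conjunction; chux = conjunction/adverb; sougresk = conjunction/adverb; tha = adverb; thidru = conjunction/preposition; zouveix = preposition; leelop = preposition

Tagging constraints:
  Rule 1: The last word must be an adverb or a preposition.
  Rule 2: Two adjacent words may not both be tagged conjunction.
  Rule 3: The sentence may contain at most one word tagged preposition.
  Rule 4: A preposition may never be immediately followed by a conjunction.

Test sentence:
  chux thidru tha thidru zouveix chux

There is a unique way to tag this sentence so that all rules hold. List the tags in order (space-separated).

adverb conjunction adverb conjunction preposition adverb

Candidates per position — 1:chux {conjunction,adverb}; 2:thidru {conjunction,preposition}; 3:tha {adverb}; 4:thidru {conjunction,preposition}; 5:zouveix {preposition}; 6:chux {conjunction,adverb}.
Position 2: tagging it preposition would leave rule 3 unsatisfiable, so it must be conjunction.
Position 4: tagging it preposition would leave rule 3 unsatisfiable, so it must be conjunction.
Position 6: tagging it conjunction would leave rule 1 unsatisfiable, so it must be adverb.
Position 1: tagging it conjunction would leave rule 2 unsatisfiable, so it must be adverb.
So the tagging must be: adverb conjunction adverb conjunction preposition adverb.
Check: rule 1 ✓; rule 2 ✓; rule 3 ✓; rule 4 ✓.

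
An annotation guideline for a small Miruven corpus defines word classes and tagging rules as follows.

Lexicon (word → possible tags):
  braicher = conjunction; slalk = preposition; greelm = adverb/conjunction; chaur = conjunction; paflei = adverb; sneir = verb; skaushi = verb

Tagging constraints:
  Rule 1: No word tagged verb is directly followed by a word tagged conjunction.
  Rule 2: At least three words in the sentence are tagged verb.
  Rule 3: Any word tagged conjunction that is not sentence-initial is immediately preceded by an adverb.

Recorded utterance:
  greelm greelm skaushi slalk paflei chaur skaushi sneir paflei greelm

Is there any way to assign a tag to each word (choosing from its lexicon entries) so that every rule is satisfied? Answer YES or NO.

Candidates per position — 1:greelm {adverb,conjunction}; 2:greelm {adverb,conjunction}; 3:skaushi {verb}; 4:slalk {preposition}; 5:paflei {adverb}; 6:chaur {conjunction}; 7:skaushi {verb}; 8:sneir {verb}; 9:paflei {adverb}; 10:greelm {adverb,conjunction}.
One satisfying assignment: adverb adverb verb preposition adverb conjunction verb verb adverb adverb.
Check: rule 1 satisfied; rule 2 satisfied; rule 3 satisfied.

YES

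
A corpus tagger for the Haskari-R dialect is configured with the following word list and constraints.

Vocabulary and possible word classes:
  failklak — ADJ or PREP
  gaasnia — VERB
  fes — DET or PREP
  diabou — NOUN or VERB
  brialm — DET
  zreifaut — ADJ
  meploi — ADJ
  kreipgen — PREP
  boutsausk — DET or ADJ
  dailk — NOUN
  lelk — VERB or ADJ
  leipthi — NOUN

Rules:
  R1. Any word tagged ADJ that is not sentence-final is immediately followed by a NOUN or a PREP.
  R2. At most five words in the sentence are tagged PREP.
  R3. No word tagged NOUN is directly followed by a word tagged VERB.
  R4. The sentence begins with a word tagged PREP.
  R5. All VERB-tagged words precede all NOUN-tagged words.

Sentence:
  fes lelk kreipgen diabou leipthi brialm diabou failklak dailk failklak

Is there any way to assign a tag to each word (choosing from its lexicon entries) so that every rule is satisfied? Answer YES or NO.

YES

Candidates per position — 1:fes {DET,PREP}; 2:lelk {VERB,ADJ}; 3:kreipgen {PREP}; 4:diabou {NOUN,VERB}; 5:leipthi {NOUN}; 6:brialm {DET}; 7:diabou {NOUN,VERB}; 8:failklak {ADJ,PREP}; 9:dailk {NOUN}; 10:failklak {ADJ,PREP}.
One satisfying assignment: PREP VERB PREP VERB NOUN DET NOUN ADJ NOUN PREP.
Check: rule 1 ✓; rule 2 ✓; rule 3 ✓; rule 4 ✓; rule 5 ✓.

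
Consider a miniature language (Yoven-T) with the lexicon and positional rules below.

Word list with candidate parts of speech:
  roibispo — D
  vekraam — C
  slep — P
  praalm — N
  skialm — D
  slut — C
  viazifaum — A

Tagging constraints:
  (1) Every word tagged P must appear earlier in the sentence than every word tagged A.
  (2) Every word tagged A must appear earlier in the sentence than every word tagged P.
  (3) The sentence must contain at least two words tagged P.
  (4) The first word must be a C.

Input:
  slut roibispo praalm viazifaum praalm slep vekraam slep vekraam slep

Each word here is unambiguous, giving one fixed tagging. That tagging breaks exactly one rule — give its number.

Fixed tagging: C D N A N P C P C P.
Checking each rule: R1 ✗, R2 ✓, R3 ✓, R4 ✓.
Only rule 1 fails.

1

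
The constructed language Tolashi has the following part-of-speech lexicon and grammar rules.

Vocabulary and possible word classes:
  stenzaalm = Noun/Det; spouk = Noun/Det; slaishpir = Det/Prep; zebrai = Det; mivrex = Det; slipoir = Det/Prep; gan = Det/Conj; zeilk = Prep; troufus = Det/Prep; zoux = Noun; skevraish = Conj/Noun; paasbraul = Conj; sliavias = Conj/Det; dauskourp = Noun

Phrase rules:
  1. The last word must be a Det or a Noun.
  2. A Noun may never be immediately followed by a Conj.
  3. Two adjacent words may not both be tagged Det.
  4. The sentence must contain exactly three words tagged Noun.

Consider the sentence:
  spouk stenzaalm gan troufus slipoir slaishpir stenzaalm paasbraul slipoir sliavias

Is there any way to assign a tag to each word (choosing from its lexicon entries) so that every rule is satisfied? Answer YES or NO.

NO

Candidates per position — 1:spouk {Noun,Det}; 2:stenzaalm {Noun,Det}; 3:gan {Det,Conj}; 4:troufus {Det,Prep}; 5:slipoir {Det,Prep}; 6:slaishpir {Det,Prep}; 7:stenzaalm {Noun,Det}; 8:paasbraul {Conj}; 9:slipoir {Det,Prep}; 10:sliavias {Conj,Det}.
Every candidate sequence violates at least one rule; no consistent tagging exists.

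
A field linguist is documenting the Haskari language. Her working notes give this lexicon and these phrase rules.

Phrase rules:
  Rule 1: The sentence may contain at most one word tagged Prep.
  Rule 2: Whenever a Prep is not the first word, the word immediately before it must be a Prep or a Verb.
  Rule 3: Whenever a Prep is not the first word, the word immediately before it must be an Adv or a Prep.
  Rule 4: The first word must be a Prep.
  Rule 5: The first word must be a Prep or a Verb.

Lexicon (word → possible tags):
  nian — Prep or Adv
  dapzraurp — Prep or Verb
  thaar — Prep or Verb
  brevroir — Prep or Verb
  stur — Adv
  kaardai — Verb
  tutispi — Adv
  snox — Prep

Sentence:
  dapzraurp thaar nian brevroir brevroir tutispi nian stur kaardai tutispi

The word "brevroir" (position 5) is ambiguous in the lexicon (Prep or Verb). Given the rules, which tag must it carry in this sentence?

Verb

Candidates per position — 1:dapzraurp {Prep,Verb}; 2:thaar {Prep,Verb}; 3:nian {Prep,Adv}; 4:brevroir {Prep,Verb}; 5:brevroir {Prep,Verb}; 6:tutispi {Adv}; 7:nian {Prep,Adv}; 8:stur {Adv}; 9:kaardai {Verb}; 10:tutispi {Adv}.
Position 1: Verb is ruled out by rule 4; that leaves Prep.
Position 2: Prep is ruled out by rule 1; that leaves Verb.
Position 3: Prep is ruled out by rule 1; that leaves Adv.
Position 4: Prep is ruled out by rule 1; that leaves Verb.
Position 5: Prep is ruled out by rule 1; that leaves Verb.
Position 7: Prep is ruled out by rule 1; that leaves Adv.
The unique satisfying tagging is: Prep Verb Adv Verb Verb Adv Adv Adv Verb Adv.
Checking: rule 1 holds; rule 2 holds; rule 3 holds; rule 4 holds; rule 5 holds.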